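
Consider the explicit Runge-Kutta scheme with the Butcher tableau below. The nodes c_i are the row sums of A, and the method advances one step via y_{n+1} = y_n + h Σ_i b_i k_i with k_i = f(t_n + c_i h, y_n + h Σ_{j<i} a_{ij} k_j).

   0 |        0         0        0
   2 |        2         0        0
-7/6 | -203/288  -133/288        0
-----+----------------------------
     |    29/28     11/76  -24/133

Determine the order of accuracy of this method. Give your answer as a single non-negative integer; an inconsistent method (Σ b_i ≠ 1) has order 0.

3

b = (29/28, 11/76, -24/133)
c = (0, 2, -7/6)
Ac = (0, 0, -133/144)
Σ b_i: 29/28·1 + 11/76·1 + (-24/133)·1 = 1 ✓
b·c: 11/76·2 + (-24/133)·(-7/6) = 1/2 ✓
b·c²: 11/76·4 + (-24/133)·49/36 = 1/3 ✓
b·Ac: (-24/133)·(-133/144) = 1/6 ✓; 3 stages ⇒ order 3.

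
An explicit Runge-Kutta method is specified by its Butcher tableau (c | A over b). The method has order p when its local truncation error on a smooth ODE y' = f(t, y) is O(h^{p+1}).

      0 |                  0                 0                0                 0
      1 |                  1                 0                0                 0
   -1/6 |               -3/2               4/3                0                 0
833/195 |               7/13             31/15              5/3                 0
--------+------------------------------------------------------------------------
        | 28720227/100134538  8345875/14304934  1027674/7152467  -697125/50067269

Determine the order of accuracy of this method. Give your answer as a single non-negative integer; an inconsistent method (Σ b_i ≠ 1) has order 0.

3

b = (28720227/100134538, 8345875/14304934, 1027674/7152467, -697125/50067269)
c = (0, 1, -1/6, 833/195)
Ac = (0, 0, 4/3, 161/90)
Σ b_i: 28720227/100134538·1 + 8345875/14304934·1 + 1027674/7152467·1 + (-697125/50067269)·1 = 1 ✓
b·c: 8345875/14304934·1 + 1027674/7152467·(-1/6) + (-697125/50067269)·833/195 = 1/2 ✓
b·c²: 8345875/14304934·1 + 1027674/7152467·1/36 + (-697125/50067269)·693889/38025 = 1/3 ✓
b·Ac: 1027674/7152467·4/3 + (-697125/50067269)·161/90 = 1/6 ✓
b·c³: 8345875/14304934·1 + 1027674/7152467·(-1/216) + (-697125/50067269)·578009537/7414875 = -240356383/478193508 ≠ 1/4 ⇒ order 3.
b·(c∘Ac): 1027674/7152467·(-2/9) + (-697125/50067269)·134113/17550 = -17809381/128744406 ≠ 1/8
b·Ac²: 1027674/7152467·4/3 + (-697125/50067269)·1141/540 = 41752927/257488812 ≠ 1/12
b·A²c: (-697125/50067269)·20/9 = -4647500/150201807 ≠ 1/24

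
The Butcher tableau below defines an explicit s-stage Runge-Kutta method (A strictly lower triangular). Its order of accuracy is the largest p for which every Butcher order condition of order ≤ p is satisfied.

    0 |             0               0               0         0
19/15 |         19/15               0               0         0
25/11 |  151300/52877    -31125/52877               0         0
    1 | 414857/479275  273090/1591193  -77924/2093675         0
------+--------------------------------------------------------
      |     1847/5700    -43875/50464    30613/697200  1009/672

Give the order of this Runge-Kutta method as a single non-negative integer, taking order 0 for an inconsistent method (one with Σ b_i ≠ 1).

4

b = (1847/5700, -43875/50464, 30613/697200, 1009/672)
c = (0, 19/15, 25/11, 1)
Ac = (0, 0, -2075/2783, 134/1009)
Σ b_i: 1847/5700·1 + (-43875/50464)·1 + 30613/697200·1 + 1009/672·1 = 1 ✓
b·c: (-43875/50464)·19/15 + 30613/697200·25/11 + 1009/672·1 = 1/2 ✓
b·c²: (-43875/50464)·361/225 + 30613/697200·625/121 + 1009/672·1 = 1/3 ✓
b·Ac: 30613/697200·(-2075/2783) + 1009/672·134/1009 = 1/6 ✓
b·c³: (-43875/50464)·6859/3375 + 30613/697200·15625/1331 + 1009/672·1 = 1/4 ✓
b·(c∘Ac): 30613/697200·(-51875/30613) + 1009/672·134/1009 = 1/8 ✓
b·Ac²: 30613/697200·(-7885/8349) + 1009/672·1258/15135 = 1/12 ✓
b·A²c: 1009/672·28/1009 = 1/24 ✓; 4 stages ⇒ order 4.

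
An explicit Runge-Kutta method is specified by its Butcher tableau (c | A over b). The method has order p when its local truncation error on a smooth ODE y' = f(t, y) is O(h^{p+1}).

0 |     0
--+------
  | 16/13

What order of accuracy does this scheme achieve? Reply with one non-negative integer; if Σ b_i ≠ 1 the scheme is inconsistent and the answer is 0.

b = (16/13)
c = (0)
Σ b_i: 16/13·1 = 16/13 ≠ 1 ⇒ order 0.

0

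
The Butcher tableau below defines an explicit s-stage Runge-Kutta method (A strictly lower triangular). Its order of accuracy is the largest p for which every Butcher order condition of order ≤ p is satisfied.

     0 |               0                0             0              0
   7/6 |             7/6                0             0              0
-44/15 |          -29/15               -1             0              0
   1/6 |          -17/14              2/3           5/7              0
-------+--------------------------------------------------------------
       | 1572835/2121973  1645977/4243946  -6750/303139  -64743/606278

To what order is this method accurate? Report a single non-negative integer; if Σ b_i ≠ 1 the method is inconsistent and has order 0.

b = (1572835/2121973, 1645977/4243946, -6750/303139, -64743/606278)
c = (0, 7/6, -44/15, 1/6)
Ac = (0, 0, -7/6, -83/63)
Σ b_i: 1572835/2121973·1 + 1645977/4243946·1 + (-6750/303139)·1 + (-64743/606278)·1 = 1 ✓
b·c: 1645977/4243946·7/6 + (-6750/303139)·(-44/15) + (-64743/606278)·1/6 = 1/2 ✓
b·c²: 1645977/4243946·49/36 + (-6750/303139)·1936/225 + (-64743/606278)·1/36 = 1/3 ✓
b·Ac: (-6750/303139)·(-7/6) + (-64743/606278)·(-83/63) = 1/6 ✓
b·c³: 1645977/4243946·343/216 + (-6750/303139)·(-85184/3375) + (-64743/606278)·1/216 = 25697851/21826008 ≠ 1/4 ⇒ order 3.
b·(c∘Ac): (-6750/303139)·154/45 + (-64743/606278)·(-83/378) = -575711/10913004 ≠ 1/8
b·Ac²: (-6750/303139)·(-49/36) + (-64743/606278)·13331/1890 = -39445723/54565020 ≠ 1/12
b·A²c: (-64743/606278)·(-5/6) = 107905/1212556 ≠ 1/24

3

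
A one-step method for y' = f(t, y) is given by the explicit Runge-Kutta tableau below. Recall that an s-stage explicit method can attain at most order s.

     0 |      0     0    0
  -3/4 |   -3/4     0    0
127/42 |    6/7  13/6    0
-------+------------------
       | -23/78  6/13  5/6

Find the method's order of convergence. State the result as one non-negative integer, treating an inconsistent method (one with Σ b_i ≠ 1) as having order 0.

b = (-23/78, 6/13, 5/6)
c = (0, -3/4, 127/42)
Ac = (0, 0, -13/8)
Σ b_i: (-23/78)·1 + 6/13·1 + 5/6·1 = 1 ✓
b·c: 6/13·(-3/4) + 5/6·127/42 = 7121/3276 ≠ 1/2 ⇒ order 1.

1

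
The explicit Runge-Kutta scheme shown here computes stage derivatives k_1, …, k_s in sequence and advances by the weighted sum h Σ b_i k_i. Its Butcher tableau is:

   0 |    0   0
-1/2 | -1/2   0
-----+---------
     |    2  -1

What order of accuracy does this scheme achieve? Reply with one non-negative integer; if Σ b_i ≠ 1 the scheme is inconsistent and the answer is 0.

2

b = (2, -1)
c = (0, -1/2)
Σ b_i: 2·1 + (-1)·1 = 1 ✓
b·c: (-1)·(-1/2) = 1/2 ✓; 2 stages ⇒ order 2.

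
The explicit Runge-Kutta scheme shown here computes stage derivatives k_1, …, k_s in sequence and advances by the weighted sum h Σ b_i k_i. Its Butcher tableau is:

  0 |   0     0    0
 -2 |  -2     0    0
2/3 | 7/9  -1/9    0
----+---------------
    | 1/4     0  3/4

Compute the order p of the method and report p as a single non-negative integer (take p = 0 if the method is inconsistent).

3

b = (1/4, 0, 3/4)
c = (0, -2, 2/3)
Ac = (0, 0, 2/9)
Σ b_i: 1/4·1 + 3/4·1 = 1 ✓
b·c: 3/4·2/3 = 1/2 ✓
b·c²: 3/4·4/9 = 1/3 ✓
b·Ac: 3/4·2/9 = 1/6 ✓; 3 stages ⇒ order 3.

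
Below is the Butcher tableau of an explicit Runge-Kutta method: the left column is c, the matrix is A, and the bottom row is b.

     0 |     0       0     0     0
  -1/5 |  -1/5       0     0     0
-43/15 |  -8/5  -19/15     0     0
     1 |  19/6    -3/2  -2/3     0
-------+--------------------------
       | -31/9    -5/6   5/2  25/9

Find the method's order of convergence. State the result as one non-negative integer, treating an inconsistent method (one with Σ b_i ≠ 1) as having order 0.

1

b = (-31/9, -5/6, 5/2, 25/9)
c = (0, -1/5, -43/15, 1)
Ac = (0, 0, 19/75, 199/90)
Σ b_i: (-31/9)·1 + (-5/6)·1 + 5/2·1 + 25/9·1 = 1 ✓
b·c: (-5/6)·(-1/5) + 5/2·(-43/15) + 25/9·1 = -38/9 ≠ 1/2 ⇒ order 1.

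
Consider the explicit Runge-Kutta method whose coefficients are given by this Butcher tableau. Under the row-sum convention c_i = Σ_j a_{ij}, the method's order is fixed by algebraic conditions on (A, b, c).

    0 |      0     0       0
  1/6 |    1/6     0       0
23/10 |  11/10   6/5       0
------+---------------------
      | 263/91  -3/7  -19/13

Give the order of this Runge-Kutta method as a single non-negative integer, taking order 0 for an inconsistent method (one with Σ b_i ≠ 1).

1

b = (263/91, -3/7, -19/13)
c = (0, 1/6, 23/10)
Ac = (0, 0, 1/5)
Σ b_i: 263/91·1 + (-3/7)·1 + (-19/13)·1 = 1 ✓
b·c: (-3/7)·1/6 + (-19/13)·23/10 = -1562/455 ≠ 1/2 ⇒ order 1.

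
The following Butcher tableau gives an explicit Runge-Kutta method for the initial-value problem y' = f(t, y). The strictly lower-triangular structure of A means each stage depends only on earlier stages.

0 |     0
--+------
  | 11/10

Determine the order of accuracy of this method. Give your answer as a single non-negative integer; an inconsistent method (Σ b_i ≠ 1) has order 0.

b = (11/10)
c = (0)
Σ b_i: 11/10·1 = 11/10 ≠ 1 ⇒ order 0.

0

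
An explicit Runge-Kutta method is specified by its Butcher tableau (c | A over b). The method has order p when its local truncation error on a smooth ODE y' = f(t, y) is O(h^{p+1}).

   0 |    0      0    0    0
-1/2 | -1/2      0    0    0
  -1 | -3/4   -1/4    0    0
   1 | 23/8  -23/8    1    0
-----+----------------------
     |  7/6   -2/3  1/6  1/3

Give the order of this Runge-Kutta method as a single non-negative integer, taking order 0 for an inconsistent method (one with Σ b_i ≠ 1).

4

b = (7/6, -2/3, 1/6, 1/3)
c = (0, -1/2, -1, 1)
Ac = (0, 0, 1/8, 7/16)
Σ b_i: 7/6·1 + (-2/3)·1 + 1/6·1 + 1/3·1 = 1 ✓
b·c: (-2/3)·(-1/2) + 1/6·(-1) + 1/3·1 = 1/2 ✓
b·c²: (-2/3)·1/4 + 1/6·1 + 1/3·1 = 1/3 ✓
b·Ac: 1/6·1/8 + 1/3·7/16 = 1/6 ✓
b·c³: (-2/3)·(-1/8) + 1/6·(-1) + 1/3·1 = 1/4 ✓
b·(c∘Ac): 1/6·(-1/8) + 1/3·7/16 = 1/8 ✓
b·Ac²: 1/6·(-1/16) + 1/3·9/32 = 1/12 ✓
b·A²c: 1/3·1/8 = 1/24 ✓; 4 stages ⇒ order 4.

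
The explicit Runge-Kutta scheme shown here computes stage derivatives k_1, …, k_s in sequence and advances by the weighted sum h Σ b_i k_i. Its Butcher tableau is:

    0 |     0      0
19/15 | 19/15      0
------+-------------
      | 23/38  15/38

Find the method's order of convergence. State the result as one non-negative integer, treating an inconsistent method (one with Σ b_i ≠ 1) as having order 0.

b = (23/38, 15/38)
c = (0, 19/15)
Σ b_i: 23/38·1 + 15/38·1 = 1 ✓
b·c: 15/38·19/15 = 1/2 ✓; 2 stages ⇒ order 2.

2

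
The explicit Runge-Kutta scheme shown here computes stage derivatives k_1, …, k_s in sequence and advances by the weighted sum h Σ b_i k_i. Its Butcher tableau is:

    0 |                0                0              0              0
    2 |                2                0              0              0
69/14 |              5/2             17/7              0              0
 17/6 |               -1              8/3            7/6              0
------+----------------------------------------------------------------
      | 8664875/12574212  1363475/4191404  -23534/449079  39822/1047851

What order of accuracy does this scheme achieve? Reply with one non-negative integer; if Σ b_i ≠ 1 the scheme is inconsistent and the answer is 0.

3

b = (8664875/12574212, 1363475/4191404, -23534/449079, 39822/1047851)
c = (0, 2, 69/14, 17/6)
Ac = (0, 0, 34/7, 133/12)
Σ b_i: 8664875/12574212·1 + 1363475/4191404·1 + (-23534/449079)·1 + 39822/1047851·1 = 1 ✓
b·c: 1363475/4191404·2 + (-23534/449079)·69/14 + 39822/1047851·17/6 = 1/2 ✓
b·c²: 1363475/4191404·4 + (-23534/449079)·4761/196 + 39822/1047851·289/36 = 1/3 ✓
b·Ac: (-23534/449079)·34/7 + 39822/1047851·133/12 = 1/6 ✓
b·c³: 1363475/4191404·8 + (-23534/449079)·328509/2744 + 39822/1047851·4913/216 = -185306605/66014613 ≠ 1/4 ⇒ order 3.
b·(c∘Ac): (-23534/449079)·1173/49 + 39822/1047851·2261/72 = -768247/12574212 ≠ 1/8
b·Ac²: (-23534/449079)·68/7 + 39822/1047851·6553/168 = 85668047/88019484 ≠ 1/12
b·A²c: 39822/1047851·17/3 = 225658/1047851 ≠ 1/24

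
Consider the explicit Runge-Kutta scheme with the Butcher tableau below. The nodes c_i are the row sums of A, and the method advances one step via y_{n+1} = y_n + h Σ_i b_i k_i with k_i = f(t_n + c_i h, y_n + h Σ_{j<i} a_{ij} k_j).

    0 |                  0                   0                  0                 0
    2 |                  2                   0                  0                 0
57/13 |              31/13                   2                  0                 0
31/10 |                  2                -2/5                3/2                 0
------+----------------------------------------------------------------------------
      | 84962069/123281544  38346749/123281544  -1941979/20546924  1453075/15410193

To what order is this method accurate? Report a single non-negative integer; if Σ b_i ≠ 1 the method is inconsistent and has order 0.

b = (84962069/123281544, 38346749/123281544, -1941979/20546924, 1453075/15410193)
c = (0, 2, 57/13, 31/10)
Ac = (0, 0, 4, 751/130)
Σ b_i: 84962069/123281544·1 + 38346749/123281544·1 + (-1941979/20546924)·1 + 1453075/15410193·1 = 1 ✓
b·c: 38346749/123281544·2 + (-1941979/20546924)·57/13 + 1453075/15410193·31/10 = 1/2 ✓
b·c²: 38346749/123281544·4 + (-1941979/20546924)·3249/169 + 1453075/15410193·961/100 = 1/3 ✓
b·Ac: (-1941979/20546924)·4 + 1453075/15410193·751/130 = 1/6 ✓
b·c³: 38346749/123281544·8 + (-1941979/20546924)·185193/2197 + 1453075/15410193·29791/1000 = -230013157/86164520 ≠ 1/4 ⇒ order 3.
b·(c∘Ac): (-1941979/20546924)·228/13 + 1453075/15410193·23281/1300 = 1911379/61640772 ≠ 1/8
b·Ac²: (-1941979/20546924)·8 + 1453075/15410193·46031/1690 = 23421751/12924678 ≠ 1/12
b·A²c: 1453075/15410193·6 = 2906150/5136731 ≠ 1/24

3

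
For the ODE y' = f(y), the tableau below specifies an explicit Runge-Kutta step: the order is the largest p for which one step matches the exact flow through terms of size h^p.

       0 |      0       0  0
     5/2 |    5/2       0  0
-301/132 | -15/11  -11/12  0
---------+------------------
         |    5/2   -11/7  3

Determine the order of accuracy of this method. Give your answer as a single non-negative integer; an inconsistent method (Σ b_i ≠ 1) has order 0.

b = (5/2, -11/7, 3)
c = (0, 5/2, -301/132)
Ac = (0, 0, -55/24)
Σ b_i: 5/2·1 + (-11/7)·1 + 3·1 = 55/14 ≠ 1 ⇒ order 0.

0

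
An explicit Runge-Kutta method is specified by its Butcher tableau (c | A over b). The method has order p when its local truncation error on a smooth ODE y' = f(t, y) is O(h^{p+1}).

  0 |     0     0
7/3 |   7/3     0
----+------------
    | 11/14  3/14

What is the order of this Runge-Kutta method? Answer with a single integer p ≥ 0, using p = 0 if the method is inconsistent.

2

b = (11/14, 3/14)
c = (0, 7/3)
Σ b_i: 11/14·1 + 3/14·1 = 1 ✓
b·c: 3/14·7/3 = 1/2 ✓; 2 stages ⇒ order 2.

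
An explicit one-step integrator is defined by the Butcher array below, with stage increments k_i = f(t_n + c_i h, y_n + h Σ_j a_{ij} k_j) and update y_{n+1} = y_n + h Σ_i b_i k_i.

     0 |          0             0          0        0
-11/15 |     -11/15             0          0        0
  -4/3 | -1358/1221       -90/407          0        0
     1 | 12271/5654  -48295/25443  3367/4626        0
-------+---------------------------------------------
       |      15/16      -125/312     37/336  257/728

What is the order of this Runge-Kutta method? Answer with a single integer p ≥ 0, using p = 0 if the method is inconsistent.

4

b = (15/16, -125/312, 37/336, 257/728)
c = (0, -11/15, -4/3, 1)
Ac = (0, 0, 6/37, 325/771)
Σ b_i: 15/16·1 + (-125/312)·1 + 37/336·1 + 257/728·1 = 1 ✓
b·c: (-125/312)·(-11/15) + 37/336·(-4/3) + 257/728·1 = 1/2 ✓
b·c²: (-125/312)·121/225 + 37/336·16/9 + 257/728·1 = 1/3 ✓
b·Ac: 37/336·6/37 + 257/728·325/771 = 1/6 ✓
b·c³: (-125/312)·(-1331/3375) + 37/336·(-64/27) + 257/728·1 = 1/4 ✓
b·(c∘Ac): 37/336·(-8/37) + 257/728·325/771 = 1/8 ✓
b·Ac²: 37/336·(-22/185) + 257/728·351/1285 = 1/12 ✓
b·A²c: 257/728·91/771 = 1/24 ✓; 4 stages ⇒ order 4.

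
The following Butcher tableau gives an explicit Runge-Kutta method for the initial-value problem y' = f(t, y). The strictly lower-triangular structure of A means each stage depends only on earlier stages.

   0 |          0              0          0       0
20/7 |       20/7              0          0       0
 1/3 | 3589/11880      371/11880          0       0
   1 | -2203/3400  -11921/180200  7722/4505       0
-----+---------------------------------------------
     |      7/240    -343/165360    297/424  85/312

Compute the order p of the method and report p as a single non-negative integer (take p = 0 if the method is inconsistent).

4

b = (7/240, -343/165360, 297/424, 85/312)
c = (0, 20/7, 1/3, 1)
Ac = (0, 0, 53/594, 13/34)
Σ b_i: 7/240·1 + (-343/165360)·1 + 297/424·1 + 85/312·1 = 1 ✓
b·c: (-343/165360)·20/7 + 297/424·1/3 + 85/312·1 = 1/2 ✓
b·c²: (-343/165360)·400/49 + 297/424·1/9 + 85/312·1 = 1/3 ✓
b·Ac: 297/424·53/594 + 85/312·13/34 = 1/6 ✓
b·c³: (-343/165360)·8000/343 + 297/424·1/27 + 85/312·1 = 1/4 ✓
b·(c∘Ac): 297/424·53/1782 + 85/312·13/34 = 1/8 ✓
b·Ac²: 297/424·530/2079 + 85/312·(-208/595) = 1/12 ✓
b·A²c: 85/312·13/85 = 1/24 ✓; 4 stages ⇒ order 4.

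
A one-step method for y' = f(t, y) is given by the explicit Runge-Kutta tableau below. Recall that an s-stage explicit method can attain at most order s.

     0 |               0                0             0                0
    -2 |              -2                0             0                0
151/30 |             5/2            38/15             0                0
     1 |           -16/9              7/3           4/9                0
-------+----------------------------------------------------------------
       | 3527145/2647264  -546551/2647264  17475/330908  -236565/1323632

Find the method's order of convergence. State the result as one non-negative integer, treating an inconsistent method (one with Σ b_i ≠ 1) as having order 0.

b = (3527145/2647264, -546551/2647264, 17475/330908, -236565/1323632)
c = (0, -2, 151/30, 1)
Ac = (0, 0, -76/15, -328/135)
Σ b_i: 3527145/2647264·1 + (-546551/2647264)·1 + 17475/330908·1 + (-236565/1323632)·1 = 1 ✓
b·c: (-546551/2647264)·(-2) + 17475/330908·151/30 + (-236565/1323632)·1 = 1/2 ✓
b·c²: (-546551/2647264)·4 + 17475/330908·22801/900 + (-236565/1323632)·1 = 1/3 ✓
b·Ac: 17475/330908·(-76/15) + (-236565/1323632)·(-328/135) = 1/6 ✓
b·c³: (-546551/2647264)·(-8) + 17475/330908·3442951/27000 + (-236565/1323632)·1 = 977675093/119126880 ≠ 1/4 ⇒ order 3.
b·(c∘Ac): 17475/330908·(-5738/225) + (-236565/1323632)·(-328/135) = -75490/82727 ≠ 1/8
b·Ac²: 17475/330908·152/15 + (-236565/1323632)·41701/2025 = -187347757/59563440 ≠ 1/12
b·A²c: (-236565/1323632)·(-304/135) = 99883/248181 ≠ 1/24

3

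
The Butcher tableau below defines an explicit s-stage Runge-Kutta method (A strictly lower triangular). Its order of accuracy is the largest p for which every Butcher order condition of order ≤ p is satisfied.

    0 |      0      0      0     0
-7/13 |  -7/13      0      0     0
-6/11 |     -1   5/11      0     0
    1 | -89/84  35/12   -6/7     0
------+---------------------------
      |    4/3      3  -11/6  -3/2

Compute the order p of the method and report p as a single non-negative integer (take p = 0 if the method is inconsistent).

1

b = (4/3, 3, -11/6, -3/2)
c = (0, -7/13, -6/11, 1)
Ac = (0, 0, -35/143, -13249/12012)
Σ b_i: 4/3·1 + 3·1 + (-11/6)·1 + (-3/2)·1 = 1 ✓
b·c: 3·(-7/13) + (-11/6)·(-6/11) + (-3/2)·1 = -55/26 ≠ 1/2 ⇒ order 1.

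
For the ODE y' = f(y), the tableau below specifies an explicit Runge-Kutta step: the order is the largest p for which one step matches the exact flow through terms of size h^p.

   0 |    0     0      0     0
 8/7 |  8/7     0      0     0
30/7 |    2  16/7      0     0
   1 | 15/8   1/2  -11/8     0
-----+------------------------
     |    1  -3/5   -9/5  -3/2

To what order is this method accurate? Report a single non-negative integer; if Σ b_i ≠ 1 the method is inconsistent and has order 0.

b = (1, -3/5, -9/5, -3/2)
c = (0, 8/7, 30/7, 1)
Ac = (0, 0, 128/49, -149/28)
Σ b_i: 1·1 + (-3/5)·1 + (-9/5)·1 + (-3/2)·1 = -29/10 ≠ 1 ⇒ order 0.

0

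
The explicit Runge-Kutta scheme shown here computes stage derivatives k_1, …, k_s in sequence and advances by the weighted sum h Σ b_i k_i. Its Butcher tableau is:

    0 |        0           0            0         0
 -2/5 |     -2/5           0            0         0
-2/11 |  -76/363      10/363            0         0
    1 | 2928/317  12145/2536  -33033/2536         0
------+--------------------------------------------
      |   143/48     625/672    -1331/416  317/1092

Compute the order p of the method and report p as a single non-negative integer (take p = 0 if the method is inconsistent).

b = (143/48, 625/672, -1331/416, 317/1092)
c = (0, -2/5, -2/11, 1)
Ac = (0, 0, -4/363, 287/634)
Σ b_i: 143/48·1 + 625/672·1 + (-1331/416)·1 + 317/1092·1 = 1 ✓
b·c: 625/672·(-2/5) + (-1331/416)·(-2/11) + 317/1092·1 = 1/2 ✓
b·c²: 625/672·4/25 + (-1331/416)·4/121 + 317/1092·1 = 1/3 ✓
b·Ac: (-1331/416)·(-4/363) + 317/1092·287/634 = 1/6 ✓
b·c³: 625/672·(-8/125) + (-1331/416)·(-8/1331) + 317/1092·1 = 1/4 ✓
b·(c∘Ac): (-1331/416)·8/3993 + 317/1092·287/634 = 1/8 ✓
b·Ac²: (-1331/416)·8/1815 + 317/1092·532/1585 = 1/12 ✓
b·A²c: 317/1092·91/634 = 1/24 ✓; 4 stages ⇒ order 4.

4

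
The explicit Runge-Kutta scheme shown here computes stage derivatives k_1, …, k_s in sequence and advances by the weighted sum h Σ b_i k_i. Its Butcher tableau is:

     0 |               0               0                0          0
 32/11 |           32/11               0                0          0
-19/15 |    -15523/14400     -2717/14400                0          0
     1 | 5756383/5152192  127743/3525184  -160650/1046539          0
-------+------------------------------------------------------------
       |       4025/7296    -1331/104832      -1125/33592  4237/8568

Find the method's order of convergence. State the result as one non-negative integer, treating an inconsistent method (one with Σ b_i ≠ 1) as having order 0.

b = (4025/7296, -1331/104832, -1125/33592, 4237/8568)
c = (0, 32/11, -19/15, 1)
Ac = (0, 0, -247/450, 2541/8474)
Σ b_i: 4025/7296·1 + (-1331/104832)·1 + (-1125/33592)·1 + 4237/8568·1 = 1 ✓
b·c: (-1331/104832)·32/11 + (-1125/33592)·(-19/15) + 4237/8568·1 = 1/2 ✓
b·c²: (-1331/104832)·1024/121 + (-1125/33592)·361/225 + 4237/8568·1 = 1/3 ✓
b·Ac: (-1125/33592)·(-247/450) + 4237/8568·2541/8474 = 1/6 ✓
b·c³: (-1331/104832)·32768/1331 + (-1125/33592)·(-6859/3375) + 4237/8568·1 = 1/4 ✓
b·(c∘Ac): (-1125/33592)·4693/6750 + 4237/8568·2541/8474 = 1/8 ✓
b·Ac²: (-1125/33592)·(-3952/2475) + 4237/8568·2814/46607 = 1/12 ✓
b·A²c: 4237/8568·357/4237 = 1/24 ✓; 4 stages ⇒ order 4.

4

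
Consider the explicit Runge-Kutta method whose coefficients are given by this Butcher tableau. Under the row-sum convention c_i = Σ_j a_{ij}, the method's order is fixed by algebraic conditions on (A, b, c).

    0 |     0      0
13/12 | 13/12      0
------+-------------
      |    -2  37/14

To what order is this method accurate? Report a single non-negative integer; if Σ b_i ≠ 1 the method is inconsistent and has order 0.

b = (-2, 37/14)
c = (0, 13/12)
Σ b_i: (-2)·1 + 37/14·1 = 9/14 ≠ 1 ⇒ order 0.

0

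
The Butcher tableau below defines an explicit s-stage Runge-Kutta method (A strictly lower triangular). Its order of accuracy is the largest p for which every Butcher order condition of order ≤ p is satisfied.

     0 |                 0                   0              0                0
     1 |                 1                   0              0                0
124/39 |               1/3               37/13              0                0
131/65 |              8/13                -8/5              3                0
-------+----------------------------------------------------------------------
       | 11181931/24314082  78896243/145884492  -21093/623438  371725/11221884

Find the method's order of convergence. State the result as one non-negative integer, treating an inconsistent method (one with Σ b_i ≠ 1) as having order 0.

3

b = (11181931/24314082, 78896243/145884492, -21093/623438, 371725/11221884)
c = (0, 1, 124/39, 131/65)
Ac = (0, 0, 37/13, 516/65)
Σ b_i: 11181931/24314082·1 + 78896243/145884492·1 + (-21093/623438)·1 + 371725/11221884·1 = 1 ✓
b·c: 78896243/145884492·1 + (-21093/623438)·124/39 + 371725/11221884·131/65 = 1/2 ✓
b·c²: 78896243/145884492·1 + (-21093/623438)·15376/1521 + 371725/11221884·17161/4225 = 1/3 ✓
b·Ac: (-21093/623438)·37/13 + 371725/11221884·516/65 = 1/6 ✓
b·c³: 78896243/145884492·1 + (-21093/623438)·1906624/59319 + 371725/11221884·2248091/274625 = -16980271513/61636197870 ≠ 1/4 ⇒ order 3.
b·(c∘Ac): (-21093/623438)·4588/507 + 371725/11221884·67596/4225 = 35369735/158041533 ≠ 1/8
b·Ac²: (-21093/623438)·37/13 + 371725/11221884·72824/2535 = 2433115349/2844747594 ≠ 1/12
b·A²c: 371725/11221884·111/13 = 13753825/48628164 ≠ 1/24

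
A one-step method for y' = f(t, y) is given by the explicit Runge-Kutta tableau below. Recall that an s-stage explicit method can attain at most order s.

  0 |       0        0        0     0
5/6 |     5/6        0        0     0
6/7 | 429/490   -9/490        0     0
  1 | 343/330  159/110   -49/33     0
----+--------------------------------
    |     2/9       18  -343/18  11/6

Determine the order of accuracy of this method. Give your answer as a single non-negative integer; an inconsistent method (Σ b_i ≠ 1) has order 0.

4

b = (2/9, 18, -343/18, 11/6)
c = (0, 5/6, 6/7, 1)
Ac = (0, 0, -3/196, -3/44)
Σ b_i: 2/9·1 + 18·1 + (-343/18)·1 + 11/6·1 = 1 ✓
b·c: 18·5/6 + (-343/18)·6/7 + 11/6·1 = 1/2 ✓
b·c²: 18·25/36 + (-343/18)·36/49 + 11/6·1 = 1/3 ✓
b·Ac: (-343/18)·(-3/196) + 11/6·(-3/44) = 1/6 ✓
b·c³: 18·125/216 + (-343/18)·216/343 + 11/6·1 = 1/4 ✓
b·(c∘Ac): (-343/18)·(-9/686) + 11/6·(-3/44) = 1/8 ✓
b·Ac²: (-343/18)·(-5/392) + 11/6·(-23/264) = 1/12 ✓
b·A²c: 11/6·1/44 = 1/24 ✓; 4 stages ⇒ order 4.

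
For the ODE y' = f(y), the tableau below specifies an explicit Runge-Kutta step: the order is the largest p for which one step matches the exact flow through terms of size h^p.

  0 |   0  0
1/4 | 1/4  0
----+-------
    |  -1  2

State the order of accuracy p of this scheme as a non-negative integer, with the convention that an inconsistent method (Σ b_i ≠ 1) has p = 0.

b = (-1, 2)
c = (0, 1/4)
Σ b_i: (-1)·1 + 2·1 = 1 ✓
b·c: 2·1/4 = 1/2 ✓; 2 stages ⇒ order 2.

2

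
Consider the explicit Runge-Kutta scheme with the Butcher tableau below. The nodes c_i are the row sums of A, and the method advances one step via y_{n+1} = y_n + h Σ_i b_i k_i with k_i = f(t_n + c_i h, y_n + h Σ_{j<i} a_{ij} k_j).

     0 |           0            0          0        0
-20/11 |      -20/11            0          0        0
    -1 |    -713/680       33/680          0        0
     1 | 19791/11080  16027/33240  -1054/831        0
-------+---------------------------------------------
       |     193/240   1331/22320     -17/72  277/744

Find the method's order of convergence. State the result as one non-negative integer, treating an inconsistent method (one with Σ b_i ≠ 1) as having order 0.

4

b = (193/240, 1331/22320, -17/72, 277/744)
c = (0, -20/11, -1, 1)
Ac = (0, 0, -3/34, 217/554)
Σ b_i: 193/240·1 + 1331/22320·1 + (-17/72)·1 + 277/744·1 = 1 ✓
b·c: 1331/22320·(-20/11) + (-17/72)·(-1) + 277/744·1 = 1/2 ✓
b·c²: 1331/22320·400/121 + (-17/72)·1 + 277/744·1 = 1/3 ✓
b·Ac: (-17/72)·(-3/34) + 277/744·217/554 = 1/6 ✓
b·c³: 1331/22320·(-8000/1331) + (-17/72)·(-1) + 277/744·1 = 1/4 ✓
b·(c∘Ac): (-17/72)·3/34 + 277/744·217/554 = 1/8 ✓
b·Ac²: (-17/72)·30/187 + 277/744·992/3047 = 1/12 ✓
b·A²c: 277/744·31/277 = 1/24 ✓; 4 stages ⇒ order 4.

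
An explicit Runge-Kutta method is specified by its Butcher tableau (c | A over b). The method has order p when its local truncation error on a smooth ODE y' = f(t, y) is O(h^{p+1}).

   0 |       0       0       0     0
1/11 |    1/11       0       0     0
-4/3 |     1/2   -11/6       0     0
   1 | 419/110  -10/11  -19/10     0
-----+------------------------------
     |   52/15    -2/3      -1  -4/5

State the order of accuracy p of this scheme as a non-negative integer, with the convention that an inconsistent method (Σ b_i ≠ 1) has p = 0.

1

b = (52/15, -2/3, -1, -4/5)
c = (0, 1/11, -4/3, 1)
Ac = (0, 0, -1/6, 4448/1815)
Σ b_i: 52/15·1 + (-2/3)·1 + (-1)·1 + (-4/5)·1 = 1 ✓
b·c: (-2/3)·1/11 + (-1)·(-4/3) + (-4/5)·1 = 26/55 ≠ 1/2 ⇒ order 1.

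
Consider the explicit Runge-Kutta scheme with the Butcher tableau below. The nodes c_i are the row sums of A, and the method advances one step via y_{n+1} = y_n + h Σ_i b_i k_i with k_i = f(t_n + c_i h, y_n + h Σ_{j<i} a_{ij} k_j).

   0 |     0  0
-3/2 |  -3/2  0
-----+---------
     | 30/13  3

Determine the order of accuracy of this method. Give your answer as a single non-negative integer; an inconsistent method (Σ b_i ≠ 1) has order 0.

b = (30/13, 3)
c = (0, -3/2)
Σ b_i: 30/13·1 + 3·1 = 69/13 ≠ 1 ⇒ order 0.

0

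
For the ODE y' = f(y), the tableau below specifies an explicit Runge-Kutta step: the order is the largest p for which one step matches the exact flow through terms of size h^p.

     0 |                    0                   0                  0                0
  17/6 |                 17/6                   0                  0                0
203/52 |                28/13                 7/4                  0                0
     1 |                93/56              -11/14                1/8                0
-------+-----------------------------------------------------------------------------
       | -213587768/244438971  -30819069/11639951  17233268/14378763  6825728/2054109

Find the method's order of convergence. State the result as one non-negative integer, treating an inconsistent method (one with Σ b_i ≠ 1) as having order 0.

3

b = (-213587768/244438971, -30819069/11639951, 17233268/14378763, 6825728/2054109)
c = (0, 17/6, 203/52, 1)
Ac = (0, 0, 119/24, -15185/8736)
Σ b_i: (-213587768/244438971)·1 + (-30819069/11639951)·1 + 17233268/14378763·1 + 6825728/2054109·1 = 1 ✓
b·c: (-30819069/11639951)·17/6 + 17233268/14378763·203/52 + 6825728/2054109·1 = 1/2 ✓
b·c²: (-30819069/11639951)·289/36 + 17233268/14378763·41209/2704 + 6825728/2054109·1 = 1/3 ✓
b·Ac: 17233268/14378763·119/24 + 6825728/2054109·(-15185/8736) = 1/6 ✓
b·c³: (-30819069/11639951)·4913/216 + 17233268/14378763·8365427/140608 + 6825728/2054109·1 = 157819057/10955248 ≠ 1/4 ⇒ order 3.
b·(c∘Ac): 17233268/14378763·24157/1248 + 6825728/2054109·(-15185/8736) = 858943339/49298616 ≠ 1/8
b·Ac²: 17233268/14378763·2023/144 + 6825728/2054109·(-5999849/1362816) = 235855657/106813668 ≠ 1/12
b·A²c: 6825728/2054109·119/192 = 12691588/6162327 ≠ 1/24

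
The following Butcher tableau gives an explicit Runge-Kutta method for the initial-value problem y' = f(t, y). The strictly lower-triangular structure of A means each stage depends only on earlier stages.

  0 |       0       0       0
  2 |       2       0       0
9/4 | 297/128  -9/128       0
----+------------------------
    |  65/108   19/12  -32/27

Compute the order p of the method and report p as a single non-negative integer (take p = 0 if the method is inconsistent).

b = (65/108, 19/12, -32/27)
c = (0, 2, 9/4)
Ac = (0, 0, -9/64)
Σ b_i: 65/108·1 + 19/12·1 + (-32/27)·1 = 1 ✓
b·c: 19/12·2 + (-32/27)·9/4 = 1/2 ✓
b·c²: 19/12·4 + (-32/27)·81/16 = 1/3 ✓
b·Ac: (-32/27)·(-9/64) = 1/6 ✓; 3 stages ⇒ order 3.

3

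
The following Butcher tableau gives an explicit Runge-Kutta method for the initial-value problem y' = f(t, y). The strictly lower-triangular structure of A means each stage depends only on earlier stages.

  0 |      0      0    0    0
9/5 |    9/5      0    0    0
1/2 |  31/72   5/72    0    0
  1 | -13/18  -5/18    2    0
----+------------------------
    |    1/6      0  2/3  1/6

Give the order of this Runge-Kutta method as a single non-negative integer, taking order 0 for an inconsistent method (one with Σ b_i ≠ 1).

4

b = (1/6, 0, 2/3, 1/6)
c = (0, 9/5, 1/2, 1)
Ac = (0, 0, 1/8, 1/2)
Σ b_i: 1/6·1 + 2/3·1 + 1/6·1 = 1 ✓
b·c: 2/3·1/2 + 1/6·1 = 1/2 ✓
b·c²: 2/3·1/4 + 1/6·1 = 1/3 ✓
b·Ac: 2/3·1/8 + 1/6·1/2 = 1/6 ✓
b·c³: 2/3·1/8 + 1/6·1 = 1/4 ✓
b·(c∘Ac): 2/3·1/16 + 1/6·1/2 = 1/8 ✓
b·Ac²: 2/3·9/40 + 1/6·(-2/5) = 1/12 ✓
b·A²c: 1/6·1/4 = 1/24 ✓; 4 stages ⇒ order 4.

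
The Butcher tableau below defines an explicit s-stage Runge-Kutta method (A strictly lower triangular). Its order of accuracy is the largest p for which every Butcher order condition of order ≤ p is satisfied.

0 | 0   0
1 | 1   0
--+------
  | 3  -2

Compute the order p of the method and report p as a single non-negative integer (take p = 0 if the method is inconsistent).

1

b = (3, -2)
c = (0, 1)
Σ b_i: 3·1 + (-2)·1 = 1 ✓
b·c: (-2)·1 = -2 ≠ 1/2 ⇒ order 1.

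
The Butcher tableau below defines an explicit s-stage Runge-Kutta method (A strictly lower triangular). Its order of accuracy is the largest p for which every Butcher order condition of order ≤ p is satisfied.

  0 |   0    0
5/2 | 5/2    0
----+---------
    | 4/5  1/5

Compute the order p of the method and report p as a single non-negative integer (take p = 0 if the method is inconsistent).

2

b = (4/5, 1/5)
c = (0, 5/2)
Σ b_i: 4/5·1 + 1/5·1 = 1 ✓
b·c: 1/5·5/2 = 1/2 ✓; 2 stages ⇒ order 2.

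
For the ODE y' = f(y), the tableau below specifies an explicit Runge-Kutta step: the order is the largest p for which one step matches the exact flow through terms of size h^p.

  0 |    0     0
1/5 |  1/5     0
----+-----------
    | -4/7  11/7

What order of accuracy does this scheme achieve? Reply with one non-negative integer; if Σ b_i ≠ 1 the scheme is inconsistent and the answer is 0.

1

b = (-4/7, 11/7)
c = (0, 1/5)
Σ b_i: (-4/7)·1 + 11/7·1 = 1 ✓
b·c: 11/7·1/5 = 11/35 ≠ 1/2 ⇒ order 1.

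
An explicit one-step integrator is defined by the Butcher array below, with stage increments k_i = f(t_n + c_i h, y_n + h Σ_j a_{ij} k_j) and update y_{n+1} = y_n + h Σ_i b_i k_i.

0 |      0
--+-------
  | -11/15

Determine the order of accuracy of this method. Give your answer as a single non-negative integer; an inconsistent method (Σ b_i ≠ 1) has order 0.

b = (-11/15)
c = (0)
Σ b_i: (-11/15)·1 = -11/15 ≠ 1 ⇒ order 0.

0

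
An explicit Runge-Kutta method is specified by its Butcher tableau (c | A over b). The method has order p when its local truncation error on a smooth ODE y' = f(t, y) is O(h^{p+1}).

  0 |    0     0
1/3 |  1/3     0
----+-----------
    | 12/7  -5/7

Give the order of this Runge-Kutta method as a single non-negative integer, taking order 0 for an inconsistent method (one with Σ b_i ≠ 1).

b = (12/7, -5/7)
c = (0, 1/3)
Σ b_i: 12/7·1 + (-5/7)·1 = 1 ✓
b·c: (-5/7)·1/3 = -5/21 ≠ 1/2 ⇒ order 1.

1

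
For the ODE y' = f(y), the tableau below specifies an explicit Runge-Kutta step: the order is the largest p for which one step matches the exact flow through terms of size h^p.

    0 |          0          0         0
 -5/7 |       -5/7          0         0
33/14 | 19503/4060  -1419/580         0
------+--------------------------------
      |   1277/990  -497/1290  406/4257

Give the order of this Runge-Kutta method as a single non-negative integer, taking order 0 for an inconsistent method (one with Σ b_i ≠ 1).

b = (1277/990, -497/1290, 406/4257)
c = (0, -5/7, 33/14)
Ac = (0, 0, 1419/812)
Σ b_i: 1277/990·1 + (-497/1290)·1 + 406/4257·1 = 1 ✓
b·c: (-497/1290)·(-5/7) + 406/4257·33/14 = 1/2 ✓
b·c²: (-497/1290)·25/49 + 406/4257·1089/196 = 1/3 ✓
b·Ac: 406/4257·1419/812 = 1/6 ✓; 3 stages ⇒ order 3.

3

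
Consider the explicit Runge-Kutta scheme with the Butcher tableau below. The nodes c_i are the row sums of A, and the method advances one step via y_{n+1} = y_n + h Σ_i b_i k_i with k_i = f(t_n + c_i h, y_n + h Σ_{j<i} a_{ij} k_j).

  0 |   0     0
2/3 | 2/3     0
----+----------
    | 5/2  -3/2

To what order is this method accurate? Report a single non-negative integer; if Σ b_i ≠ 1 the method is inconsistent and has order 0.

1

b = (5/2, -3/2)
c = (0, 2/3)
Σ b_i: 5/2·1 + (-3/2)·1 = 1 ✓
b·c: (-3/2)·2/3 = -1 ≠ 1/2 ⇒ order 1.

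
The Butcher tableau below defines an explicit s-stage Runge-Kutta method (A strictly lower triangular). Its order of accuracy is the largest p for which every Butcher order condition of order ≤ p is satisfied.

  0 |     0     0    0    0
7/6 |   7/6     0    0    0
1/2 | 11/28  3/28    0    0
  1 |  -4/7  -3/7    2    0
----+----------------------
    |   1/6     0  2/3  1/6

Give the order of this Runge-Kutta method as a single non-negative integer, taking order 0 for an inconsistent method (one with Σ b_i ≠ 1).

b = (1/6, 0, 2/3, 1/6)
c = (0, 7/6, 1/2, 1)
Ac = (0, 0, 1/8, 1/2)
Σ b_i: 1/6·1 + 2/3·1 + 1/6·1 = 1 ✓
b·c: 2/3·1/2 + 1/6·1 = 1/2 ✓
b·c²: 2/3·1/4 + 1/6·1 = 1/3 ✓
b·Ac: 2/3·1/8 + 1/6·1/2 = 1/6 ✓
b·c³: 2/3·1/8 + 1/6·1 = 1/4 ✓
b·(c∘Ac): 2/3·1/16 + 1/6·1/2 = 1/8 ✓
b·Ac²: 2/3·7/48 + 1/6·(-1/12) = 1/12 ✓
b·A²c: 1/6·1/4 = 1/24 ✓; 4 stages ⇒ order 4.

4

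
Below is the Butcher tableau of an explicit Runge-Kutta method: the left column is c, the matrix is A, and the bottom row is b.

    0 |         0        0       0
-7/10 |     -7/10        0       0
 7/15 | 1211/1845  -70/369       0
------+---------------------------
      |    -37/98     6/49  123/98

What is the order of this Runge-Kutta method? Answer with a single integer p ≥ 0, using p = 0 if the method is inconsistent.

3

b = (-37/98, 6/49, 123/98)
c = (0, -7/10, 7/15)
Ac = (0, 0, 49/369)
Σ b_i: (-37/98)·1 + 6/49·1 + 123/98·1 = 1 ✓
b·c: 6/49·(-7/10) + 123/98·7/15 = 1/2 ✓
b·c²: 6/49·49/100 + 123/98·49/225 = 1/3 ✓
b·Ac: 123/98·49/369 = 1/6 ✓; 3 stages ⇒ order 3.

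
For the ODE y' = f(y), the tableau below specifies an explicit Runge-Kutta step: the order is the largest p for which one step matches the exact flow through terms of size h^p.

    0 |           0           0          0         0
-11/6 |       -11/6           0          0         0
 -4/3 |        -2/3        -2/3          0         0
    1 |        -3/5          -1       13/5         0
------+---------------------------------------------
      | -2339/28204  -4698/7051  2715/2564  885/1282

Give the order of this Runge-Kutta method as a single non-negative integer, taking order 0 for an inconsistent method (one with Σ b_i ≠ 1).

3

b = (-2339/28204, -4698/7051, 2715/2564, 885/1282)
c = (0, -11/6, -4/3, 1)
Ac = (0, 0, 11/9, -49/30)
Σ b_i: (-2339/28204)·1 + (-4698/7051)·1 + 2715/2564·1 + 885/1282·1 = 1 ✓
b·c: (-4698/7051)·(-11/6) + 2715/2564·(-4/3) + 885/1282·1 = 1/2 ✓
b·c²: (-4698/7051)·121/36 + 2715/2564·16/9 + 885/1282·1 = 1/3 ✓
b·Ac: 2715/2564·11/9 + 885/1282·(-49/30) = 1/6 ✓
b·c³: (-4698/7051)·(-1331/216) + 2715/2564·(-64/27) + 885/1282·1 = 52753/23076 ≠ 1/4 ⇒ order 3.
b·(c∘Ac): 2715/2564·(-44/27) + 885/1282·(-49/30) = -65839/23076 ≠ 1/8
b·Ac²: 2715/2564·(-121/54) + 885/1282·227/180 = -34663/23076 ≠ 1/12
b·A²c: 885/1282·143/45 = 8437/3846 ≠ 1/24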